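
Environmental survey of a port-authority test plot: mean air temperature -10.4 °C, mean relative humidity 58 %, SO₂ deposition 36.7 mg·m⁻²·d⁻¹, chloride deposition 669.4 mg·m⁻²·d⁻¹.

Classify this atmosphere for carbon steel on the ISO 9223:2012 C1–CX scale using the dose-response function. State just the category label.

C3

carbon steel: f(T) = +0.150·(T−10) [T≤10 °C] = -3.0600
  sulphur-dioxide contribution → 1.724 μm/a
  chloride contribution → 25.77 μm/a
  ⇒ r_corr(carbon steel) = 27.49 μm/a
27.5 μm/a falls in (25, 50] for carbon steel → category C3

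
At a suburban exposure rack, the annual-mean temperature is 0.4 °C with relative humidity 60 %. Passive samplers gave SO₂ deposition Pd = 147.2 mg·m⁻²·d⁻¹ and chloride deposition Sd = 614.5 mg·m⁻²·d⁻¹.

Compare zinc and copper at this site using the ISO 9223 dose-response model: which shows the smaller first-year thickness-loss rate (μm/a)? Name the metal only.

zinc: temperature factor f = +0.038·(-9.6) = -0.3648
  sulphur-dioxide contribution → 1.273 μm/a
  chloride contribution → 1.137 μm/a
  ⇒ r_corr(zinc) = 2.409 μm/a
copper: T≤10 °C ⇒ hinge +0.126·(0.4−10) = -1.2096
  sulphur-dioxide contribution → 0.1995 μm/a
  chloride contribution → 0.5131 μm/a
  ⇒ r_corr(copper) = 0.7126 μm/a
Ordering by μm/a: zinc (2.41) > copper (0.713)

copper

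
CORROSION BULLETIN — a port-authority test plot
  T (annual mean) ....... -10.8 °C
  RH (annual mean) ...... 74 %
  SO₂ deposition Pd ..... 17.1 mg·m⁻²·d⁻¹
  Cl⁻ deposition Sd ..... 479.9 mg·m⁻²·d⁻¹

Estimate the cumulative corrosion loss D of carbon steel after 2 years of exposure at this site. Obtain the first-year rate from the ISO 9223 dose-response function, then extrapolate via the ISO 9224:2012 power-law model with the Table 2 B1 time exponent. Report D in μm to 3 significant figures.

D(2) = 52.4 μm

carbon steel: T≤10 °C ⇒ hinge +0.150·(-10.8−10) = -3.1200
  SO₂ term: 1.77·17.1^0.52·exp(0.02·74-3.1200) = 1.503
  Cl⁻ term: 0.102·479.9^0.62·exp(0.033·74+0.04·-10.8) = 34.98
  r_corr = 1.503 + 34.98 = 36.48 μm/a
Power-law: D(2) = r_corr · 2^0.523
  D(2) = 36.48 × 2^0.523 = 36.48 × 1.437 = 52.43 μm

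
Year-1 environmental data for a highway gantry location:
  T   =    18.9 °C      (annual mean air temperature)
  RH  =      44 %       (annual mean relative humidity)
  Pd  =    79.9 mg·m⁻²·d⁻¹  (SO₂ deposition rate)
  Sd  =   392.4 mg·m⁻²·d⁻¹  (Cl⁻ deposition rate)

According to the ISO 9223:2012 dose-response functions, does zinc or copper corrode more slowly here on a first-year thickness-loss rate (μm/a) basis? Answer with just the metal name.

zinc: f(T) = -0.071·(T−10) [T>10 °C] = -0.6319
  SO₂ term: 0.0129·79.9^0.44·exp(0.046·44-0.6319) = 0.3567
  Sd branch = 0.0175·Sd^0.57·e^(0.008·RH+0.085·T) = 3.733 μm/a
  r_corr = 0.3567 + 3.733 = 4.089 μm/a
copper: T>10 °C ⇒ hinge -0.080·(18.9−10) = -0.7120
  SO₂ term: 0.0053·79.9^0.26·exp(0.059·44-0.7120) = 0.1089
  Sd branch = 0.01025·Sd^0.27·e^(0.036·RH+0.049·T) = 0.6326 μm/a
  r_corr = 0.1089 + 0.6326 = 0.7416 μm/a
Ordering by μm/a: zinc (4.09) > copper (0.742)

copper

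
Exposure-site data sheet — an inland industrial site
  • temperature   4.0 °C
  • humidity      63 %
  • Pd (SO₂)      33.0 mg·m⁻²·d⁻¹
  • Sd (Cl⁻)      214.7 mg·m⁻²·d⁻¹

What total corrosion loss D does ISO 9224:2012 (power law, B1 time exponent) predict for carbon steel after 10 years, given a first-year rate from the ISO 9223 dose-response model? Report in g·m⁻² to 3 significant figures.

D(10) = 1.11e+03 g·m⁻²

carbon steel: T≤10 °C ⇒ hinge +0.150·(4.0−10) = -0.9000
  Pd branch = 1.77·Pd^0.52·e^(0.02·RH+f) = 15.63 μm/a
  Sd branch = 0.102·Sd^0.62·e^(0.033·RH+0.04·T) = 26.71 μm/a
  sum: 15.63 + 26.71 → r_corr = 42.34 μm/a
Long-term exponent b (ISO 9224 Table 2, B1) = 0.523
  D(10) = 42.34 × 10^0.523 = 42.34 × 3.334 = 141.2 μm
  Mass loss = 141.2 μm × 7.85 g/cm³ = 1108 g·m⁻²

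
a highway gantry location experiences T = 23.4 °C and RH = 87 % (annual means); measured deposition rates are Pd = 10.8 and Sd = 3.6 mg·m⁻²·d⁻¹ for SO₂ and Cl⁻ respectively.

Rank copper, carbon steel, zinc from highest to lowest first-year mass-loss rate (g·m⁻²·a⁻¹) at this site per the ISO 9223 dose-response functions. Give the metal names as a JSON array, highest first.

["carbon steel", "copper", "zinc"]

copper: temperature factor f = -0.080·(13.4) = -1.0720
  sulphur-dioxide contribution → 0.571 μm/a
  chloride contribution → 1.045 μm/a
  ⇒ r_corr(copper) = 1.616 μm/a
  mass loss = 1.616 μm/a × 8.96 g/cm³ = 14.48 g·m⁻²·a⁻¹
carbon steel: temperature factor f = -0.054·(13.4) = -0.7236
  sulphur-dioxide contribution → 16.86 μm/a
  chloride contribution → 10.16 μm/a
  ⇒ r_corr(carbon steel) = 27.02 μm/a
  mass loss = 27.02 μm/a × 7.85 g/cm³ = 212.1 g·m⁻²·a⁻¹
zinc: f(T) = -0.071·(T−10) [T>10 °C] = -0.9514
  sulphur-dioxide contribution → 0.7765 μm/a
  chloride contribution → 0.5324 μm/a
  total first-year rate 1.309 μm/a
  mass loss = 1.309 μm/a × 7.14 g/cm³ = 9.345 g·m⁻²·a⁻¹
Ordering by g·m⁻²·a⁻¹: carbon steel (212) > copper (14.5) > zinc (9.35)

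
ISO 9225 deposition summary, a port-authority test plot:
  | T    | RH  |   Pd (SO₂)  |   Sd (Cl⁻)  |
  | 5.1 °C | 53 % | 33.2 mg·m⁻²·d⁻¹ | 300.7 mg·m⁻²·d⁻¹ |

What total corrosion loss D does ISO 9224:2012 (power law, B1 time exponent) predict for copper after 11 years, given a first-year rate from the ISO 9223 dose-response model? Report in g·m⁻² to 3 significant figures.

copper: temperature factor f = +0.126·(-4.9) = -0.6174
  sulphur-dioxide contribution → 0.1621 μm/a
  chloride contribution → 0.414 μm/a
  ⇒ r_corr(copper) = 0.576 μm/a
Long-term exponent b (ISO 9224 Table 2, B1) = 0.667
  D(11) = 0.576 × 11^0.667 = 0.576 × 4.95 = 2.851 μm
  Mass loss = 2.851 μm × 8.96 g/cm³ = 25.55 g·m⁻²

D(11) = 25.5 g·m⁻²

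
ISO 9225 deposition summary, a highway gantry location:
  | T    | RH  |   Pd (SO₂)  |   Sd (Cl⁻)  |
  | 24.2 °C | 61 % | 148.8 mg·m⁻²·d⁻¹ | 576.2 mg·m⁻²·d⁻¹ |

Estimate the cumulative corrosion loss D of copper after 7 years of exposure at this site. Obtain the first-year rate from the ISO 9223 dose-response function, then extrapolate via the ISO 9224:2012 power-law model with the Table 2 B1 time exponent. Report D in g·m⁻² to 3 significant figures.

D(7) = 62.5 g·m⁻²

copper: temperature factor f = -0.080·(14.2) = -1.1360
  Pd branch = 0.0053·Pd^0.26·e^(0.059·RH+f) = 0.2285 μm/a
  Sd branch = 0.01025·Sd^0.27·e^(0.036·RH+0.049·T) = 1.678 μm/a
  r_corr = 0.2285 + 1.678 = 1.906 μm/a
Long-term exponent b (ISO 9224 Table 2, B1) = 0.667
  D(7) = 1.906 × 7^0.667 = 1.906 × 3.662 = 6.981 μm
  Mass loss = 6.981 μm × 8.96 g/cm³ = 62.55 g·m⁻²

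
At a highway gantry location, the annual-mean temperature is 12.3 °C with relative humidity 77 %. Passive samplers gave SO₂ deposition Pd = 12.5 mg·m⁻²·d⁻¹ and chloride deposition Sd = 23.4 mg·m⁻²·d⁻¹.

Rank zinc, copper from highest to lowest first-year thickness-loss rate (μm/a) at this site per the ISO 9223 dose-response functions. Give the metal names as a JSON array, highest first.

["zinc", "copper"]

zinc: f(T) = -0.071·(T−10) [T>10 °C] = -0.1633
  SO₂ term: 0.0129·12.5^0.44·exp(0.046·77-0.1633) = 1.15
  Sd branch = 0.0175·Sd^0.57·e^(0.008·RH+0.085·T) = 0.556 μm/a
  r_corr = 1.15 + 0.556 = 1.706 μm/a
copper: T>10 °C ⇒ hinge -0.080·(12.3−10) = -0.1840
  Pd branch = 0.0053·Pd^0.26·e^(0.059·RH+f) = 0.799 μm/a
  Cl⁻ term: 0.01025·23.4^0.27·exp(0.036·77+0.049·12.3) = 0.7015
  sum: 0.799 + 0.7015 → r_corr = 1.501 μm/a
Ordering by μm/a: zinc (1.71) > copper (1.5)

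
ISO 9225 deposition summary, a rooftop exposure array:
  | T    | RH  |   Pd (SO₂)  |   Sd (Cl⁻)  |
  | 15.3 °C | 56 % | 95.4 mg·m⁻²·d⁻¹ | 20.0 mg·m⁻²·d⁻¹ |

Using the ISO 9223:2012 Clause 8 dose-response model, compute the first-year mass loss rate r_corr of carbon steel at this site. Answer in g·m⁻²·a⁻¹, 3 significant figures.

carbon steel: T>10 °C ⇒ hinge -0.054·(15.3−10) = -0.2862
  sulphur-dioxide contribution → 43.6 μm/a
  chloride contribution → 7.649 μm/a
  total first-year rate 51.25 μm/a
Convert to mass loss: 51.25 μm/a × 7.85 g/cm³ = 402.3 g·m⁻²·a⁻¹

r_corr = 402 g·m⁻²·a⁻¹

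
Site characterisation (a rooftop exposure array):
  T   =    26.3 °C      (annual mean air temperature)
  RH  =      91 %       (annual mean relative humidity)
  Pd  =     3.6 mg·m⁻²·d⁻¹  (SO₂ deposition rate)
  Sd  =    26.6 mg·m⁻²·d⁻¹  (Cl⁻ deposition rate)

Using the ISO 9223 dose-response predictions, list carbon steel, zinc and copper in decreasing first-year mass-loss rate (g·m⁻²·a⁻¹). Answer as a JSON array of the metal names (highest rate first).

["carbon steel", "copper", "zinc"]

carbon steel: T>10 °C ⇒ hinge -0.054·(26.3−10) = -0.8802
  sulphur-dioxide contribution → 8.819 μm/a
  chloride contribution → 44.99 μm/a
  total first-year rate 53.81 μm/a
  mass loss = 53.81 μm/a × 7.85 g/cm³ = 422.4 g·m⁻²·a⁻¹
zinc: temperature factor f = -0.071·(16.3) = -1.1573
  sulphur-dioxide contribution → 0.4685 μm/a
  chloride contribution → 2.199 μm/a
  ⇒ r_corr(zinc) = 2.668 μm/a
  mass loss = 2.668 μm/a × 7.14 g/cm³ = 19.05 g·m⁻²·a⁻¹
copper: T>10 °C ⇒ hinge -0.080·(26.3−10) = -1.3040
  sulphur-dioxide contribution → 0.4308 μm/a
  chloride contribution → 2.387 μm/a
  ⇒ r_corr(copper) = 2.818 μm/a
  mass loss = 2.818 μm/a × 8.96 g/cm³ = 25.25 g·m⁻²·a⁻¹
Ordering by g·m⁻²·a⁻¹: carbon steel (422) > copper (25.2) > zinc (19)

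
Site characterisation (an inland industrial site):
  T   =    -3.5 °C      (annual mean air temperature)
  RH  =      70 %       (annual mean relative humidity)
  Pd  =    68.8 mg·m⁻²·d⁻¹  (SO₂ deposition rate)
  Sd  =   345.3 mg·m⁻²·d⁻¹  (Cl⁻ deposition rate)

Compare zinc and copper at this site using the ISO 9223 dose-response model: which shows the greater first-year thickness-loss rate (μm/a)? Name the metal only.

zinc: temperature factor f = +0.038·(-13.5) = -0.5130
  sulphur-dioxide contribution → 1.244 μm/a
  chloride contribution → 0.6365 μm/a
  total first-year rate 1.88 μm/a
copper: T≤10 °C ⇒ hinge +0.126·(-3.5−10) = -1.7010
  sulphur-dioxide contribution → 0.1807 μm/a
  chloride contribution → 0.52 μm/a
  total first-year rate 0.7007 μm/a
Ordering by μm/a: zinc (1.88) > copper (0.701)

zinc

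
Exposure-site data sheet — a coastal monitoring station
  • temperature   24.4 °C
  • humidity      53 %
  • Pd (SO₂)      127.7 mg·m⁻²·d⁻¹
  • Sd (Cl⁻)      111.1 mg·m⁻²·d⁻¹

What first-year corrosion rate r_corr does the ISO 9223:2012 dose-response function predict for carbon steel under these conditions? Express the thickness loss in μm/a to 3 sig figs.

carbon steel: T>10 °C ⇒ hinge -0.054·(24.4−10) = -0.7776
  Pd branch = 1.77·Pd^0.52·e^(0.02·RH+f) = 29.23 μm/a
  Cl⁻ term: 0.102·111.1^0.62·exp(0.033·53+0.04·24.4) = 28.87
  r_corr = 29.23 + 28.87 = 58.1 μm/a

r_corr = 58.1 μm/a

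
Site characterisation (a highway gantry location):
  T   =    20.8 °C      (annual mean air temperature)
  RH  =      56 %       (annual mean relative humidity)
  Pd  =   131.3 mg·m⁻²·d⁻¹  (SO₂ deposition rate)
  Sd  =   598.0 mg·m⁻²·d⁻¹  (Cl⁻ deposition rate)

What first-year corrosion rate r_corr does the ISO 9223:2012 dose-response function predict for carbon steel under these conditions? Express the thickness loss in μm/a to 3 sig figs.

r_corr = 117 μm/a

carbon steel: T>10 °C ⇒ hinge -0.054·(20.8−10) = -0.5832
  SO₂ term: 1.77·131.3^0.52·exp(0.02·56-0.5832) = 38.25
  Sd branch = 0.102·Sd^0.62·e^(0.033·RH+0.04·T) = 78.35 μm/a
  r_corr = 38.25 + 78.35 = 116.6 μm/a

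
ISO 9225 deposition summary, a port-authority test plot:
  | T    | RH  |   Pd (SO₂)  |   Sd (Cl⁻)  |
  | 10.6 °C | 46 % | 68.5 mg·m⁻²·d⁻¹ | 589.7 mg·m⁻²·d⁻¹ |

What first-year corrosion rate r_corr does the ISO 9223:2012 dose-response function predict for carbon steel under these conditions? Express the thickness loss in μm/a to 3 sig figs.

r_corr = 75.9 μm/a

carbon steel: f(T) = -0.054·(T−10) [T>10 °C] = -0.0324
  Pd branch = 1.77·Pd^0.52·e^(0.02·RH+f) = 38.73 μm/a
  Sd branch = 0.102·Sd^0.62·e^(0.033·RH+0.04·T) = 37.14 μm/a
  r_corr = 38.73 + 37.14 = 75.86 μm/a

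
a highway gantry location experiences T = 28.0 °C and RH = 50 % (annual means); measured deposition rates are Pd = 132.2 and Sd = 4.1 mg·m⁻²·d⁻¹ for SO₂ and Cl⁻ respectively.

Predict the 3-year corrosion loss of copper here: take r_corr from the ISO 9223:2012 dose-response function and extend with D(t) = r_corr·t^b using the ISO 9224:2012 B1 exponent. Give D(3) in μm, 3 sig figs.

D(3) = 0.922 μm

copper: f(T) = -0.080·(T−10) [T>10 °C] = -1.4400
  sulphur-dioxide contribution → 0.08542 μm/a
  chloride contribution → 0.3579 μm/a
  ⇒ r_corr(copper) = 0.4433 μm/a
ISO 9224: D(t) = r_corr · t^b with b = 0.667 (copper, B1)
  D(3) = 0.4433 × 3^0.667 = 0.4433 × 2.081 = 0.9225 μm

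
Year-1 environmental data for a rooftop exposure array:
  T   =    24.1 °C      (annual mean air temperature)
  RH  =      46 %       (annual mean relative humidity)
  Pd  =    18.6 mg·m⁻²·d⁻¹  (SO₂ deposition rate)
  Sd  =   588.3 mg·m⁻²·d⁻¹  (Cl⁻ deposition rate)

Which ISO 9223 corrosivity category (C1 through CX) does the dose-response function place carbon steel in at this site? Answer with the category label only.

carbon steel: T>10 °C ⇒ hinge -0.054·(24.1−10) = -0.7614
  sulphur-dioxide contribution → 9.484 μm/a
  chloride contribution → 63.63 μm/a
  total first-year rate 73.12 μm/a
ISO 9223 Table 2 (carbon steel): 50 < 73.1 ≤ 80 μm/a ⇒ C4

C4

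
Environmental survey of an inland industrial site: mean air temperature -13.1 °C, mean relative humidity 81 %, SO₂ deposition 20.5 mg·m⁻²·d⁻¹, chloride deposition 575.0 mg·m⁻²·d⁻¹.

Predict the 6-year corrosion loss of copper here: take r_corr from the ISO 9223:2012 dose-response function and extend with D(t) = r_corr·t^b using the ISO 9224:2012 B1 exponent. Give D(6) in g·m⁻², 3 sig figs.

copper: temperature factor f = +0.126·(-23.1) = -2.9106
  Pd branch = 0.0053·Pd^0.26·e^(0.059·RH+f) = 0.0753 μm/a
  Cl⁻ term: 0.01025·575.0^0.27·exp(0.036·81+0.049·-13.1) = 0.5539
  r_corr = 0.0753 + 0.5539 = 0.6292 μm/a
Power-law: D(6) = r_corr · 6^0.667
  D(6) = 0.6292 × 6^0.667 = 0.6292 × 3.304 = 2.079 μm
  Mass loss = 2.079 μm × 8.96 g/cm³ = 18.63 g·m⁻²

D(6) = 18.6 g·m⁻²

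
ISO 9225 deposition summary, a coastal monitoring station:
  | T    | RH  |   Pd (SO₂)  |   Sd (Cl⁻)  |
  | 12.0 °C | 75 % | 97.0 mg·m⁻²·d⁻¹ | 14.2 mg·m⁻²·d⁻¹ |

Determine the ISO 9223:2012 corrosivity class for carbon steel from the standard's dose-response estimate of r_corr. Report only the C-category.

C5

carbon steel: f(T) = -0.054·(T−10) [T>10 °C] = -0.1080
  Pd branch = 1.77·Pd^0.52·e^(0.02·RH+f) = 76.85 μm/a
  Cl⁻ term: 0.102·14.2^0.62·exp(0.033·75+0.04·12.0) = 10.15
  sum: 76.85 + 10.15 → r_corr = 87 μm/a
ISO 9223 Table 2 (carbon steel): 80 < 87 ≤ 200 μm/a ⇒ C5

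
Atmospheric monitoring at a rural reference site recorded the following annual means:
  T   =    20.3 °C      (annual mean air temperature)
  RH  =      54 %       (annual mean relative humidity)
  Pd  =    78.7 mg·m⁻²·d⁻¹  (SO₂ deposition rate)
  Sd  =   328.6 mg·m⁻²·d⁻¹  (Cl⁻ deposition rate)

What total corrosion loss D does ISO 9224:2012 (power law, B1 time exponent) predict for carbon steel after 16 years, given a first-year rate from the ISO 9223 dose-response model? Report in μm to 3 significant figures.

carbon steel: temperature factor f = -0.054·(10.3) = -0.5562
  Pd branch = 1.77·Pd^0.52·e^(0.02·RH+f) = 28.93 μm/a
  Sd branch = 0.102·Sd^0.62·e^(0.033·RH+0.04·T) = 49.6 μm/a
  sum: 28.93 + 49.6 → r_corr = 78.53 μm/a
ISO 9224: D(t) = r_corr · t^b with b = 0.523 (carbon steel, B1)
  D(16) = 78.53 × 16^0.523 = 78.53 × 4.263 = 334.8 μm

D(16) = 335 μm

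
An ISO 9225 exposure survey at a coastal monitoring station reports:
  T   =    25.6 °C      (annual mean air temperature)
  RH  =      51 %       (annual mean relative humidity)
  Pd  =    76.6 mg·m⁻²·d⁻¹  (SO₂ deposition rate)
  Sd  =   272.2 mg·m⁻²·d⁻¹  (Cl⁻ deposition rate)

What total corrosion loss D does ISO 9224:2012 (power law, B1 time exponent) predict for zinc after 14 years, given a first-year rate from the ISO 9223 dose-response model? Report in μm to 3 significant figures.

zinc: T>10 °C ⇒ hinge -0.071·(25.6−10) = -1.1076
  Pd branch = 0.0129·Pd^0.44·e^(0.046·RH+f) = 0.3002 μm/a
  Cl⁻ term: 0.0175·272.2^0.57·exp(0.008·51+0.085·25.6) = 5.664
  sum: 0.3002 + 5.664 → r_corr = 5.964 μm/a
Power-law: D(14) = r_corr · 14^0.813
  D(14) = 5.964 × 14^0.813 = 5.964 × 8.547 = 50.98 μm

D(14) = 51.0 μm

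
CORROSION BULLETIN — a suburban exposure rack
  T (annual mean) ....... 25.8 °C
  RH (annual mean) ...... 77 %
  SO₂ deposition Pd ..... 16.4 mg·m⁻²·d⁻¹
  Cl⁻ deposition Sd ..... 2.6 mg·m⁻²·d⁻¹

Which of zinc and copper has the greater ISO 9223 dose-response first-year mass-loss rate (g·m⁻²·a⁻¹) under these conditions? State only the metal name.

copper

zinc: f(T) = -0.071·(T−10) [T>10 °C] = -1.1218
  SO₂ term: 0.0129·16.4^0.44·exp(0.046·77-1.1218) = 0.4968
  Cl⁻ term: 0.0175·2.6^0.57·exp(0.008·77+0.085·25.8) = 0.5006
  r_corr = 0.4968 + 0.5006 = 0.9974 μm/a
  mass loss = 0.9974 μm/a × 7.14 g/cm³ = 7.122 g·m⁻²·a⁻¹
copper: temperature factor f = -0.080·(15.8) = -1.2640
  Pd branch = 0.0053·Pd^0.26·e^(0.059·RH+f) = 0.2912 μm/a
  Sd branch = 0.01025·Sd^0.27·e^(0.036·RH+0.049·T) = 0.751 μm/a
  r_corr = 0.2912 + 0.751 = 1.042 μm/a
  mass loss = 1.042 μm/a × 8.96 g/cm³ = 9.338 g·m⁻²·a⁻¹
Ordering by g·m⁻²·a⁻¹: copper (9.34) > zinc (7.12)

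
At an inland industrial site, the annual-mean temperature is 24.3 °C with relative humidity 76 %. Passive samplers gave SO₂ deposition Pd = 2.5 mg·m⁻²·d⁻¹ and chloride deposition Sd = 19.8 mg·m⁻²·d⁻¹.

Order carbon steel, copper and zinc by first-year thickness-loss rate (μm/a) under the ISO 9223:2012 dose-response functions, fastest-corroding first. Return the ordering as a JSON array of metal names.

["carbon steel", "zinc", "copper"]

carbon steel: f(T) = -0.054·(T−10) [T>10 °C] = -0.7722
  SO₂ term: 1.77·2.5^0.52·exp(0.02·76-0.7722) = 6.021
  Sd branch = 0.102·Sd^0.62·e^(0.033·RH+0.04·T) = 21.08 μm/a
  r_corr = 6.021 + 21.08 = 27.1 μm/a
copper: temperature factor f = -0.080·(14.3) = -1.1440
  Pd branch = 0.0053·Pd^0.26·e^(0.059·RH+f) = 0.1898 μm/a
  Sd branch = 0.01025·Sd^0.27·e^(0.036·RH+0.049·T) = 1.165 μm/a
  sum: 0.1898 + 1.165 → r_corr = 1.354 μm/a
zinc: temperature factor f = -0.071·(14.3) = -1.0153
  Pd branch = 0.0129·Pd^0.44·e^(0.046·RH+f) = 0.2307 μm/a
  Cl⁻ term: 0.0175·19.8^0.57·exp(0.008·76+0.085·24.3) = 1.391
  r_corr = 0.2307 + 1.391 = 1.621 μm/a
Ordering by μm/a: carbon steel (27.1) > zinc (1.62) > copper (1.35)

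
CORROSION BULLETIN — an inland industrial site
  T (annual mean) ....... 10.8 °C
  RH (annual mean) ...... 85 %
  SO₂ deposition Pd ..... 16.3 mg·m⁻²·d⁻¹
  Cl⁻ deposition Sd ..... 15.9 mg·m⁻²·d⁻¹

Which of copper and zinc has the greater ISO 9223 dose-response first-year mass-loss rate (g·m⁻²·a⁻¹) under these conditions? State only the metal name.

copper: temperature factor f = -0.080·(0.8) = -0.0640
  SO₂ term: 0.0053·16.3^0.26·exp(0.059·85-0.0640) = 1.548
  Cl⁻ term: 0.01025·15.9^0.27·exp(0.036·85+0.049·10.8) = 0.7832
  sum: 1.548 + 0.7832 → r_corr = 2.331 μm/a
  mass loss = 2.331 μm/a × 8.96 g/cm³ = 20.88 g·m⁻²·a⁻¹
zinc: f(T) = -0.071·(T−10) [T>10 °C] = -0.0568
  SO₂ term: 0.0129·16.3^0.44·exp(0.046·85-0.0568) = 2.077
  Cl⁻ term: 0.0175·15.9^0.57·exp(0.008·85+0.085·10.8) = 0.4186
  r_corr = 2.077 + 0.4186 = 2.495 μm/a
  mass loss = 2.495 μm/a × 7.14 g/cm³ = 17.82 g·m⁻²·a⁻¹
Ordering by g·m⁻²·a⁻¹: copper (20.9) > zinc (17.8)

copper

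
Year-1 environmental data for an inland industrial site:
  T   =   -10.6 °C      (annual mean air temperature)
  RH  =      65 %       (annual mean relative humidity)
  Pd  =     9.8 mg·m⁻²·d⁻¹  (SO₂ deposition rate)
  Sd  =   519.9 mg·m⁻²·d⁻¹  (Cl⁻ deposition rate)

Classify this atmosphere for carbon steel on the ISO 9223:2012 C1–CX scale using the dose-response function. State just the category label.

C3

carbon steel: f(T) = +0.150·(T−10) [T≤10 °C] = -3.0900
  Pd branch = 1.77·Pd^0.52·e^(0.02·RH+f) = 0.9683 μm/a
  Sd branch = 0.102·Sd^0.62·e^(0.033·RH+0.04·T) = 27.54 μm/a
  r_corr = 0.9683 + 27.54 = 28.5 μm/a
28.5 μm/a falls in (25, 50] for carbon steel → category C3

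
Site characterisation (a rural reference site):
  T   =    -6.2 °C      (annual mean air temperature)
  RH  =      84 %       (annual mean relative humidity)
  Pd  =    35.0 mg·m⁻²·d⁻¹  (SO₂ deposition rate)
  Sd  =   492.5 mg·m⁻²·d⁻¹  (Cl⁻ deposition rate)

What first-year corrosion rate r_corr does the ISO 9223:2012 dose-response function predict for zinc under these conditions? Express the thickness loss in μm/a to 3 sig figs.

zinc: T≤10 °C ⇒ hinge +0.038·(-6.2−10) = -0.6156
  Pd branch = 0.0129·Pd^0.44·e^(0.046·RH+f) = 1.588 μm/a
  Cl⁻ term: 0.0175·492.5^0.57·exp(0.008·84+0.085·-6.2) = 0.6929
  r_corr = 1.588 + 0.6929 = 2.281 μm/a

r_corr = 2.28 μm/a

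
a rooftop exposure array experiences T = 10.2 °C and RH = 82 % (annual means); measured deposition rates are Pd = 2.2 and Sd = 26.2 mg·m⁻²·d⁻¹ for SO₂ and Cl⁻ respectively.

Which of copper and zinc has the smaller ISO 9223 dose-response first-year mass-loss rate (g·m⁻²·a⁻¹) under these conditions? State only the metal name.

zinc

copper: f(T) = -0.080·(T−10) [T>10 °C] = -0.0160
  Pd branch = 0.0053·Pd^0.26·e^(0.059·RH+f) = 0.8081 μm/a
  Cl⁻ term: 0.01025·26.2^0.27·exp(0.036·82+0.049·10.2) = 0.7812
  r_corr = 0.8081 + 0.7812 = 1.589 μm/a
  mass loss = 1.589 μm/a × 8.96 g/cm³ = 14.24 g·m⁻²·a⁻¹
zinc: temperature factor f = -0.071·(0.2) = -0.0142
  Pd branch = 0.0129·Pd^0.44·e^(0.046·RH+f) = 0.7821 μm/a
  Sd branch = 0.0175·Sd^0.57·e^(0.008·RH+0.085·T) = 0.5163 μm/a
  r_corr = 0.7821 + 0.5163 = 1.298 μm/a
  mass loss = 1.298 μm/a × 7.14 g/cm³ = 9.27 g·m⁻²·a⁻¹
Ordering by g·m⁻²·a⁻¹: copper (14.2) > zinc (9.27)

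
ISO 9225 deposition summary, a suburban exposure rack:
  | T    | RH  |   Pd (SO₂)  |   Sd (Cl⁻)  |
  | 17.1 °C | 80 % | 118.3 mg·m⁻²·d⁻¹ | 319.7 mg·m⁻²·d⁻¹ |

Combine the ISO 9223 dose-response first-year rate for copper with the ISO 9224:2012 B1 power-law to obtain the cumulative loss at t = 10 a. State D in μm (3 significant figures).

D(10) = 14.7 μm

copper: temperature factor f = -0.080·(7.1) = -0.5680
  Pd branch = 0.0053·Pd^0.26·e^(0.059·RH+f) = 1.165 μm/a
  Sd branch = 0.01025·Sd^0.27·e^(0.036·RH+0.049·T) = 2.003 μm/a
  r_corr = 1.165 + 2.003 = 3.168 μm/a
ISO 9224: D(t) = r_corr · t^b with b = 0.667 (copper, B1)
  D(10) = 3.168 × 10^0.667 = 3.168 × 4.645 = 14.72 μm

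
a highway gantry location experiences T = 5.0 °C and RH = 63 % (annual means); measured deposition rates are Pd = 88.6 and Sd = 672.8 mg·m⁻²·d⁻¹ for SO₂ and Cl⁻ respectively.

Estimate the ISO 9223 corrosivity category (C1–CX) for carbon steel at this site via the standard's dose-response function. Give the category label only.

C5

carbon steel: f(T) = +0.150·(T−10) [T≤10 °C] = -0.7500
  SO₂ term: 1.77·88.6^0.52·exp(0.02·63-0.7500) = 30.35
  Sd branch = 0.102·Sd^0.62·e^(0.033·RH+0.04·T) = 56.45 μm/a
  sum: 30.35 + 56.45 → r_corr = 86.8 μm/a
ISO 9223 Table 2 (carbon steel): 80 < 86.8 ≤ 200 μm/a ⇒ C5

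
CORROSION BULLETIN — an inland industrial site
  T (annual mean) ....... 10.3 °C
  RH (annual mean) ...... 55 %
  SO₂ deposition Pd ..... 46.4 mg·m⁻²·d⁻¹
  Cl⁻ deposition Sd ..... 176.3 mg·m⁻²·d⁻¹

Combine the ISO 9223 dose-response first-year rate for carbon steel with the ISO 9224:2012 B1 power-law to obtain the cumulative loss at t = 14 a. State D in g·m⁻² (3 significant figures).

D(14) = 1.93e+03 g·m⁻²

carbon steel: T>10 °C ⇒ hinge -0.054·(10.3−10) = -0.0162
  sulphur-dioxide contribution → 38.48 μm/a
  chloride contribution → 23.36 μm/a
  ⇒ r_corr(carbon steel) = 61.84 μm/a
Power-law: D(14) = r_corr · 14^0.523
  D(14) = 61.84 × 14^0.523 = 61.84 × 3.976 = 245.9 μm
  Mass loss = 245.9 μm × 7.85 g/cm³ = 1930 g·m⁻²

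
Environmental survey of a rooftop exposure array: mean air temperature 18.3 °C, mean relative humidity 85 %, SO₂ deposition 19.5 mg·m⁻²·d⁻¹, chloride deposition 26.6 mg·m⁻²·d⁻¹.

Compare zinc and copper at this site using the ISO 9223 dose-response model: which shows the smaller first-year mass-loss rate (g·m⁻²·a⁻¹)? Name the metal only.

zinc

zinc: temperature factor f = -0.071·(8.3) = -0.5893
  SO₂ term: 0.0129·19.5^0.44·exp(0.046·85-0.5893) = 1.319
  Sd branch = 0.0175·Sd^0.57·e^(0.008·RH+0.085·T) = 1.062 μm/a
  sum: 1.319 + 1.062 → r_corr = 2.381 μm/a
  mass loss = 2.381 μm/a × 7.14 g/cm³ = 17 g·m⁻²·a⁻¹
copper: temperature factor f = -0.080·(8.3) = -0.6640
  SO₂ term: 0.0053·19.5^0.26·exp(0.059·85-0.6640) = 0.8898
  Cl⁻ term: 0.01025·26.6^0.27·exp(0.036·85+0.049·18.3) = 1.3
  r_corr = 0.8898 + 1.3 = 2.189 μm/a
  mass loss = 2.189 μm/a × 8.96 g/cm³ = 19.62 g·m⁻²·a⁻¹
Ordering by g·m⁻²·a⁻¹: copper (19.6) > zinc (17)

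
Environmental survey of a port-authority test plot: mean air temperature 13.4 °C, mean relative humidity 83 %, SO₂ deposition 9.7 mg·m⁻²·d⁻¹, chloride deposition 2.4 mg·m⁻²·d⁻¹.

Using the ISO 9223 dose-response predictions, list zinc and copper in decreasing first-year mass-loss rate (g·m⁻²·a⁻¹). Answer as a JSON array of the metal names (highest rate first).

zinc: f(T) = -0.071·(T−10) [T>10 °C] = -0.2414
  SO₂ term: 0.0129·9.7^0.44·exp(0.046·83-0.2414) = 1.253
  Cl⁻ term: 0.0175·2.4^0.57·exp(0.008·83+0.085·13.4) = 0.1749
  r_corr = 1.253 + 0.1749 = 1.428 μm/a
  mass loss = 1.428 μm/a × 7.14 g/cm³ = 10.2 g·m⁻²·a⁻¹
copper: temperature factor f = -0.080·(3.4) = -0.2720
  Pd branch = 0.0053·Pd^0.26·e^(0.059·RH+f) = 0.976 μm/a
  Cl⁻ term: 0.01025·2.4^0.27·exp(0.036·83+0.049·13.4) = 0.4968
  r_corr = 0.976 + 0.4968 = 1.473 μm/a
  mass loss = 1.473 μm/a × 8.96 g/cm³ = 13.2 g·m⁻²·a⁻¹
Ordering by g·m⁻²·a⁻¹: copper (13.2) > zinc (10.2)

["copper", "zinc"]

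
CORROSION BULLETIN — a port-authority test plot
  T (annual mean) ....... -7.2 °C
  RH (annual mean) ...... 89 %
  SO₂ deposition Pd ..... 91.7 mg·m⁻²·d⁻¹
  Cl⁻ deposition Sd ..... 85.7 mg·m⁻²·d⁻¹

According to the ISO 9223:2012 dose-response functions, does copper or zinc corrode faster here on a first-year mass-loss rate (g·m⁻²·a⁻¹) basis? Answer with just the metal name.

zinc

copper: f(T) = +0.126·(T−10) [T≤10 °C] = -2.1672
  sulphur-dioxide contribution → 0.3748 μm/a
  chloride contribution → 0.5901 μm/a
  total first-year rate 0.9648 μm/a
  mass loss = 0.9648 μm/a × 8.96 g/cm³ = 8.645 g·m⁻²·a⁻¹
zinc: temperature factor f = +0.038·(-17.2) = -0.6536
  sulphur-dioxide contribution → 2.939 μm/a
  chloride contribution → 0.2445 μm/a
  total first-year rate 3.183 μm/a
  mass loss = 3.183 μm/a × 7.14 g/cm³ = 22.73 g·m⁻²·a⁻¹
Ordering by g·m⁻²·a⁻¹: zinc (22.7) > copper (8.64)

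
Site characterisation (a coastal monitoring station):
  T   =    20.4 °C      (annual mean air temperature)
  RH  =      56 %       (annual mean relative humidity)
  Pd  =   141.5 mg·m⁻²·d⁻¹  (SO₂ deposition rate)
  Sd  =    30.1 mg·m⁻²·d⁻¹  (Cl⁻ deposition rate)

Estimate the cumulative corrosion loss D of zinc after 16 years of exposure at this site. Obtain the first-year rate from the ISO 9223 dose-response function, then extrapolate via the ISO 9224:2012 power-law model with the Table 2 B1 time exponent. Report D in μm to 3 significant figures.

D(16) = 17.1 μm

zinc: f(T) = -0.071·(T−10) [T>10 °C] = -0.7384
  sulphur-dioxide contribution → 0.7161 μm/a
  chloride contribution → 1.08 μm/a
  total first-year rate 1.796 μm/a
ISO 9224: D(t) = r_corr · t^b with b = 0.813 (zinc, B1)
  D(16) = 1.796 × 16^0.813 = 1.796 × 9.527 = 17.11 μm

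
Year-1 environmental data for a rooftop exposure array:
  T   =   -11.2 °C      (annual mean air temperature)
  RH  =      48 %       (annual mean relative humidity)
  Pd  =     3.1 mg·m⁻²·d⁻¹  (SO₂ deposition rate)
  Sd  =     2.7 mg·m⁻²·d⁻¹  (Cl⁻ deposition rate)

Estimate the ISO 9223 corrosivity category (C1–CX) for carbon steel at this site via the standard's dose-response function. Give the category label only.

C1

carbon steel: T≤10 °C ⇒ hinge +0.150·(-11.2−10) = -3.1800
  Pd branch = 1.77·Pd^0.52·e^(0.02·RH+f) = 0.3462 μm/a
  Sd branch = 0.102·Sd^0.62·e^(0.033·RH+0.04·T) = 0.588 μm/a
  r_corr = 0.3462 + 0.588 = 0.9343 μm/a
0.934 μm/a falls in (0, 1.3] for carbon steel → category C1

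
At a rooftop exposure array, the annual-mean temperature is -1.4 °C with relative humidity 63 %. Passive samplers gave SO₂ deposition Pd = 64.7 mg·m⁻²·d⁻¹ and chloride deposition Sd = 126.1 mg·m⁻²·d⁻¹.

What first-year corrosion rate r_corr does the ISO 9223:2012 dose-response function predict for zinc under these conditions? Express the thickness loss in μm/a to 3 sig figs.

r_corr = 1.36 μm/a

zinc: f(T) = +0.038·(T−10) [T≤10 °C] = -0.4332
  Pd branch = 0.0129·Pd^0.44·e^(0.046·RH+f) = 0.9502 μm/a
  Cl⁻ term: 0.0175·126.1^0.57·exp(0.008·63+0.085·-1.4) = 0.4052
  sum: 0.9502 + 0.4052 → r_corr = 1.355 μm/a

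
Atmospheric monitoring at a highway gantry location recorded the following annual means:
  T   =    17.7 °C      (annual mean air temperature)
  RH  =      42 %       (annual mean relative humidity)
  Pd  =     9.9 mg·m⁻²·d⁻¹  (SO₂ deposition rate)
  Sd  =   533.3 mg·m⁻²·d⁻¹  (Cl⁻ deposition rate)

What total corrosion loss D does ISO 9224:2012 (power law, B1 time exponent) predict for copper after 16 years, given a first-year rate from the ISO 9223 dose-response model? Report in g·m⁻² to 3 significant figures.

D(16) = 37.9 g·m⁻²

copper: temperature factor f = -0.080·(7.7) = -0.6160
  SO₂ term: 0.0053·9.9^0.26·exp(0.059·42-0.6160) = 0.06192
  Cl⁻ term: 0.01025·533.3^0.27·exp(0.036·42+0.049·17.7) = 0.603
  sum: 0.06192 + 0.603 → r_corr = 0.6649 μm/a
Long-term exponent b (ISO 9224 Table 2, B1) = 0.667
  D(16) = 0.6649 × 16^0.667 = 0.6649 × 6.355 = 4.226 μm
  Mass loss = 4.226 μm × 8.96 g/cm³ = 37.86 g·m⁻²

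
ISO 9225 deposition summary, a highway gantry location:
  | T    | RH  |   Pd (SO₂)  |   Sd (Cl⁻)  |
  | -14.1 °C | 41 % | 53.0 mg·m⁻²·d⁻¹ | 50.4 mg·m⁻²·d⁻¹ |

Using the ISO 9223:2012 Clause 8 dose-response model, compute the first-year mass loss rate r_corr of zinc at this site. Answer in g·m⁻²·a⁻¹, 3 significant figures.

zinc: f(T) = +0.038·(T−10) [T≤10 °C] = -0.9158
  Pd branch = 0.0129·Pd^0.44·e^(0.046·RH+f) = 0.1953 μm/a
  Sd branch = 0.0175·Sd^0.57·e^(0.008·RH+0.085·T) = 0.06845 μm/a
  sum: 0.1953 + 0.06845 → r_corr = 0.2637 μm/a
Convert to mass loss: 0.2637 μm/a × 7.14 g/cm³ = 1.883 g·m⁻²·a⁻¹

r_corr = 1.88 g·m⁻²·a⁻¹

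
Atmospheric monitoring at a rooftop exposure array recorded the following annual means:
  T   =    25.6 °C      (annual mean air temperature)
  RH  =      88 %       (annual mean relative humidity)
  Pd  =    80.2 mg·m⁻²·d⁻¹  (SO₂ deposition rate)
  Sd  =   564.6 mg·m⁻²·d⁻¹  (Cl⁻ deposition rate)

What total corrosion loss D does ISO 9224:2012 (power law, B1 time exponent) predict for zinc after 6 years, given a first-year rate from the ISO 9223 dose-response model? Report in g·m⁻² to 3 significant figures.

D(6) = 405 g·m⁻²

zinc: T>10 °C ⇒ hinge -0.071·(25.6−10) = -1.1076
  sulphur-dioxide contribution → 1.68 μm/a
  chloride contribution → 11.54 μm/a
  total first-year rate 13.22 μm/a
Power-law: D(6) = r_corr · 6^0.813
  D(6) = 13.22 × 6^0.813 = 13.22 × 4.292 = 56.75 μm
  Mass loss = 56.75 μm × 7.14 g/cm³ = 405.2 g·m⁻²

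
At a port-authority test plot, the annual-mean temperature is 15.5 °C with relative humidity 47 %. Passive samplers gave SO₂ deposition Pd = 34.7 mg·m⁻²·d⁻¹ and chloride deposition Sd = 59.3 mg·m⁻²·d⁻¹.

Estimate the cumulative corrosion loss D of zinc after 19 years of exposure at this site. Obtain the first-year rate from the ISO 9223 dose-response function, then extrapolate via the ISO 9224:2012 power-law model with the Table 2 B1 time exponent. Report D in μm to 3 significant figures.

zinc: T>10 °C ⇒ hinge -0.071·(15.5−10) = -0.3905
  sulphur-dioxide contribution → 0.3611 μm/a
  chloride contribution → 0.9753 μm/a
  total first-year rate 1.336 μm/a
ISO 9224: D(t) = r_corr · t^b with b = 0.813 (zinc, B1)
  D(19) = 1.336 × 19^0.813 = 1.336 × 10.96 = 14.64 μm

D(19) = 14.6 μm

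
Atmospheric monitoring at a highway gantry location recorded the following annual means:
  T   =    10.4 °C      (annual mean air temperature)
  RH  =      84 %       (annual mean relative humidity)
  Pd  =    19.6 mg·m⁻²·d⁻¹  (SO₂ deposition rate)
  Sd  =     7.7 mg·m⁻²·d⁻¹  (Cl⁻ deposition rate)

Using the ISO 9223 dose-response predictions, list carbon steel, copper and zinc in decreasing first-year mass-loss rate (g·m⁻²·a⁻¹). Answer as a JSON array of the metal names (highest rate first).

["carbon steel", "copper", "zinc"]

carbon steel: temperature factor f = -0.054·(0.4) = -0.0216
  Pd branch = 1.77·Pd^0.52·e^(0.02·RH+f) = 43.67 μm/a
  Cl⁻ term: 0.102·7.7^0.62·exp(0.033·84+0.04·10.4) = 8.765
  r_corr = 43.67 + 8.765 = 52.43 μm/a
  mass loss = 52.43 μm/a × 7.85 g/cm³ = 411.6 g·m⁻²·a⁻¹
copper: temperature factor f = -0.080·(0.4) = -0.0320
  Pd branch = 0.0053·Pd^0.26·e^(0.059·RH+f) = 1.58 μm/a
  Cl⁻ term: 0.01025·7.7^0.27·exp(0.036·84+0.049·10.4) = 0.6091
  r_corr = 1.58 + 0.6091 = 2.189 μm/a
  mass loss = 2.189 μm/a × 8.96 g/cm³ = 19.62 g·m⁻²·a⁻¹
zinc: T>10 °C ⇒ hinge -0.071·(10.4−10) = -0.0284
  SO₂ term: 0.0129·19.6^0.44·exp(0.046·84-0.0284) = 2.213
  Cl⁻ term: 0.0175·7.7^0.57·exp(0.008·84+0.085·10.4) = 0.2655
  sum: 2.213 + 0.2655 → r_corr = 2.478 μm/a
  mass loss = 2.478 μm/a × 7.14 g/cm³ = 17.7 g·m⁻²·a⁻¹
Ordering by g·m⁻²·a⁻¹: carbon steel (412) > copper (19.6) > zinc (17.7)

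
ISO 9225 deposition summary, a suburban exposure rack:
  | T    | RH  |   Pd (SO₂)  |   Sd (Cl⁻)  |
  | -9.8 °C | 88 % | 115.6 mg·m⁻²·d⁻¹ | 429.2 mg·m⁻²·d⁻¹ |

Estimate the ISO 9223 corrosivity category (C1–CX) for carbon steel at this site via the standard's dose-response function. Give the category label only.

C4

carbon steel: temperature factor f = +0.150·(-19.8) = -2.9700
  sulphur-dioxide contribution → 6.24 μm/a
  chloride contribution → 53.93 μm/a
  total first-year rate 60.17 μm/a
ISO 9223 Table 2 (carbon steel): 50 < 60.2 ≤ 80 μm/a ⇒ C4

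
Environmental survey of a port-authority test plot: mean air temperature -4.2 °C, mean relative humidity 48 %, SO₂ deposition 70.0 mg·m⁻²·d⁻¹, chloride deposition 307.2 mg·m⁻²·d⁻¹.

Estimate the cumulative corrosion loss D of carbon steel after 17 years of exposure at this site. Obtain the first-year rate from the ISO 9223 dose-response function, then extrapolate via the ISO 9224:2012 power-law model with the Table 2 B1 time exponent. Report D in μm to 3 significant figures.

carbon steel: T≤10 °C ⇒ hinge +0.150·(-4.2−10) = -2.1300
  SO₂ term: 1.77·70.0^0.52·exp(0.02·48-2.1300) = 5.004
  Sd branch = 0.102·Sd^0.62·e^(0.033·RH+0.04·T) = 14.65 μm/a
  r_corr = 5.004 + 14.65 = 19.65 μm/a
ISO 9224: D(t) = r_corr · t^b with b = 0.523 (carbon steel, B1)
  D(17) = 19.65 × 17^0.523 = 19.65 × 4.401 = 86.48 μm

D(17) = 86.5 μm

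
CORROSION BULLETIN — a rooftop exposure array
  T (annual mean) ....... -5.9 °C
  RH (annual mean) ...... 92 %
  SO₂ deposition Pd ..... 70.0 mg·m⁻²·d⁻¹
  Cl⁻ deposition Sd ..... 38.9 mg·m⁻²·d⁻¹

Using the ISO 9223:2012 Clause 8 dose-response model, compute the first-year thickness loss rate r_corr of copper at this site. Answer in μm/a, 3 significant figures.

r_corr = 1.06 μm/a

copper: temperature factor f = +0.126·(-15.9) = -2.0034
  Pd branch = 0.0053·Pd^0.26·e^(0.059·RH+f) = 0.4912 μm/a
  Sd branch = 0.01025·Sd^0.27·e^(0.036·RH+0.049·T) = 0.566 μm/a
  r_corr = 0.4912 + 0.566 = 1.057 μm/a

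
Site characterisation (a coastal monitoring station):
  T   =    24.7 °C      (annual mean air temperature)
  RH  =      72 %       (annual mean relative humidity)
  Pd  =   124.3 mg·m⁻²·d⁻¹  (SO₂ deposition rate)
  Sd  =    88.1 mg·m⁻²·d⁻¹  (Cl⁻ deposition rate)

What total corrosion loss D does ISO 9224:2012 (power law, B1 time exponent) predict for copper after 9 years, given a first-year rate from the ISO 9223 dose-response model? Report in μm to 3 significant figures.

D(9) = 8.40 μm

copper: temperature factor f = -0.080·(14.7) = -1.1760
  Pd branch = 0.0053·Pd^0.26·e^(0.059·RH+f) = 0.4009 μm/a
  Cl⁻ term: 0.01025·88.1^0.27·exp(0.036·72+0.049·24.7) = 1.539
  r_corr = 0.4009 + 1.539 = 1.94 μm/a
Long-term exponent b (ISO 9224 Table 2, B1) = 0.667
  D(9) = 1.94 × 9^0.667 = 1.94 × 4.33 = 8.399 μm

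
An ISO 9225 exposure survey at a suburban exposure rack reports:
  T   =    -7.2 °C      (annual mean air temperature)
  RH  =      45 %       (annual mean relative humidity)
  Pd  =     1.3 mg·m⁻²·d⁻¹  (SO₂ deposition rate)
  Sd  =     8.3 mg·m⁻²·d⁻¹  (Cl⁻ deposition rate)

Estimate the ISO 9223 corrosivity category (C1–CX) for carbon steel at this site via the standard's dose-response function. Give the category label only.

C2

carbon steel: f(T) = +0.150·(T−10) [T≤10 °C] = -2.5800
  SO₂ term: 1.77·1.3^0.52·exp(0.02·45-2.5800) = 0.3781
  Cl⁻ term: 0.102·8.3^0.62·exp(0.033·45+0.04·-7.2) = 1.254
  sum: 0.3781 + 1.254 → r_corr = 1.632 μm/a
ISO 9223 Table 2 (carbon steel): 1.3 < 1.63 ≤ 25 μm/a ⇒ C2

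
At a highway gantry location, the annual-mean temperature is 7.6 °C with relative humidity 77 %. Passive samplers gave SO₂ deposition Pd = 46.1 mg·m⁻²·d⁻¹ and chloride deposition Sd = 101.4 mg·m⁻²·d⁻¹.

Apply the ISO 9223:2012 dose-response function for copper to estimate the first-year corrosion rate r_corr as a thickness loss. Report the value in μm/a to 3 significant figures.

r_corr = 1.82 μm/a

copper: f(T) = +0.126·(T−10) [T≤10 °C] = -0.3024
  sulphur-dioxide contribution → 0.9966 μm/a
  chloride contribution → 0.8278 μm/a
  total first-year rate 1.824 μm/a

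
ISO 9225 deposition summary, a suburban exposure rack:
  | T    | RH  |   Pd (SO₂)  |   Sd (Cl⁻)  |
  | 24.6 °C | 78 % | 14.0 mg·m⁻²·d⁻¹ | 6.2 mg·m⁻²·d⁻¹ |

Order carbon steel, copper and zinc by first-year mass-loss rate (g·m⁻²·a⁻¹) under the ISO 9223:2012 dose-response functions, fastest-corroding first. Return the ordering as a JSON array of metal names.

carbon steel: f(T) = -0.054·(T−10) [T>10 °C] = -0.7884
  SO₂ term: 1.77·14.0^0.52·exp(0.02·78-0.7884) = 15.1
  Cl⁻ term: 0.102·6.2^0.62·exp(0.033·78+0.04·24.6) = 11.09
  sum: 15.1 + 11.09 → r_corr = 26.2 μm/a
  mass loss = 26.2 μm/a × 7.85 g/cm³ = 205.6 g·m⁻²·a⁻¹
copper: T>10 °C ⇒ hinge -0.080·(24.6−10) = -1.1680
  Pd branch = 0.0053·Pd^0.26·e^(0.059·RH+f) = 0.3263 μm/a
  Sd branch = 0.01025·Sd^0.27·e^(0.036·RH+0.049·T) = 0.9283 μm/a
  sum: 0.3263 + 0.9283 → r_corr = 1.255 μm/a
  mass loss = 1.255 μm/a × 8.96 g/cm³ = 11.24 g·m⁻²·a⁻¹
zinc: f(T) = -0.071·(T−10) [T>10 °C] = -1.0366
  SO₂ term: 0.0129·14.0^0.44·exp(0.046·78-1.0366) = 0.5284
  Sd branch = 0.0175·Sd^0.57·e^(0.008·RH+0.085·T) = 0.7478 μm/a
  r_corr = 0.5284 + 0.7478 = 1.276 μm/a
  mass loss = 1.276 μm/a × 7.14 g/cm³ = 9.112 g·m⁻²·a⁻¹
Ordering by g·m⁻²·a⁻¹: carbon steel (206) > copper (11.2) > zinc (9.11)

["carbon steel", "copper", "zinc"]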